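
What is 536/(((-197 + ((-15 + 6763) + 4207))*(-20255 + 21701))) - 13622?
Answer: -52976189440/3889017 ≈ -13622.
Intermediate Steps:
536/(((-197 + ((-15 + 6763) + 4207))*(-20255 + 21701))) - 13622 = 536/(((-197 + (6748 + 4207))*1446)) - 13622 = 536/(((-197 + 10955)*1446)) - 13622 = 536/((10758*1446)) - 13622 = 536/15556068 - 13622 = 536*(1/15556068) - 13622 = 134/3889017 - 13622 = -52976189440/3889017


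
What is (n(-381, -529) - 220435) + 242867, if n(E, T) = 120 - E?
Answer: 22933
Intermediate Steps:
(n(-381, -529) - 220435) + 242867 = ((120 - 1*(-381)) - 220435) + 242867 = ((120 + 381) - 220435) + 242867 = (501 - 220435) + 242867 = -219934 + 242867 = 22933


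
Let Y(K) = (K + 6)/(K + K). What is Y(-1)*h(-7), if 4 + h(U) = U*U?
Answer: -225/2 ≈ -112.50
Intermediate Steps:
Y(K) = (6 + K)/(2*K) (Y(K) = (6 + K)/((2*K)) = (6 + K)*(1/(2*K)) = (6 + K)/(2*K))
h(U) = -4 + U**2 (h(U) = -4 + U*U = -4 + U**2)
Y(-1)*h(-7) = ((1/2)*(6 - 1)/(-1))*(-4 + (-7)**2) = ((1/2)*(-1)*5)*(-4 + 49) = -5/2*45 = -225/2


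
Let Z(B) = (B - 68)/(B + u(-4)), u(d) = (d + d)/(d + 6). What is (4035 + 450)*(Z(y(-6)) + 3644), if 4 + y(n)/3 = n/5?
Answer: 801761025/49 ≈ 1.6362e+7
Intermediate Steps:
u(d) = 2*d/(6 + d) (u(d) = (2*d)/(6 + d) = 2*d/(6 + d))
y(n) = -12 + 3*n/5 (y(n) = -12 + 3*(n/5) = -12 + 3*n/5)
Z(B) = (-68 + B)/(-4 + B) (Z(B) = (B - 68)/(B + 2*(-4)/(6 - 4)) = (-68 + B)/(B + 2*(-4)/2) = (-68 + B)/(B + 2*(-4)*(½)) = (-68 + B)/(B - 4) = (-68 + B)/(-4 + B))
(4035 + 450)*(Z(y(-6)) + 3644) = (4035 + 450)*((-68 + (-12 + (⅗)*(-6)))/(-4 + (-12 + (⅗)*(-6))) + 3644) = 4485*((-68 + (-12 - 18/5))/(-4 + (-12 - 18/5)) + 3644) = 4485*((-68 - 78/5)/(-4 - 78/5) + 3644) = 4485*(-418/5/(-98/5) + 3644) = 4485*(-5/98*(-418/5) + 3644) = 4485*(209/49 + 3644) = 4485*(178765/49) = 801761025/49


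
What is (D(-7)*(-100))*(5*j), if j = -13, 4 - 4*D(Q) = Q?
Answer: 17875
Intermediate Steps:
D(Q) = 1 - Q/4
(D(-7)*(-100))*(5*j) = ((1 - ¼*(-7))*(-100))*(5*(-13)) = ((1 + 7/4)*(-100))*(-65) = ((11/4)*(-100))*(-65) = -275*(-65) = 17875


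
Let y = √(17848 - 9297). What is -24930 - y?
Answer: -24930 - √8551 ≈ -25022.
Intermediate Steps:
y = √8551 ≈ 92.472
-24930 - y = -24930 - √8551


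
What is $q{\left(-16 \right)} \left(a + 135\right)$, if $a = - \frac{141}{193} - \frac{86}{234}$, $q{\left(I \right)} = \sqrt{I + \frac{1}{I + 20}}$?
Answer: $\frac{3023639 i \sqrt{7}}{15054} \approx 531.41 i$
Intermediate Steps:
$q{\left(I \right)} = \sqrt{I + \frac{1}{20 + I}}$
$a = - \frac{24796}{22581}$ ($a = \left(-141\right) \frac{1}{193} - \frac{43}{117} = - \frac{141}{193} - \frac{43}{117} = - \frac{24796}{22581} \approx -1.0981$)
$q{\left(-16 \right)} \left(a + 135\right) = \sqrt{\frac{1 - 16 \left(20 - 16\right)}{20 - 16}} \left(- \frac{24796}{22581} + 135\right) = \sqrt{\frac{1 - 64}{4}} \cdot \frac{3023639}{22581} = \sqrt{\frac{1}{4} \left(-63\right)} \frac{3023639}{22581} = \sqrt{- \frac{63}{4}} \cdot \frac{3023639}{22581} = \frac{3 i \sqrt{7}}{2} \cdot \frac{3023639}{22581} = \frac{3023639 i \sqrt{7}}{15054}$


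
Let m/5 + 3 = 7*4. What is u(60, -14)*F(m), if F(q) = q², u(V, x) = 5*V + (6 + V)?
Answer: 5718750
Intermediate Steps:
u(V, x) = 6 + 6*V
m = 125 (m = -15 + 5*(7*4) = -15 + 5*28 = -15 + 140 = 125)
u(60, -14)*F(m) = (6 + 6*60)*125² = (6 + 360)*15625 = 366*15625 = 5718750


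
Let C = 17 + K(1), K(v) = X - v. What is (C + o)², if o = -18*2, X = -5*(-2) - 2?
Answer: 144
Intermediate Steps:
X = 8 (X = 10 - 2 = 8)
K(v) = 8 - v
o = -36
C = 24 (C = 17 + (8 - 1*1) = 17 + (8 - 1) = 17 + 7 = 24)
(C + o)² = (24 - 36)² = (-12)² = 144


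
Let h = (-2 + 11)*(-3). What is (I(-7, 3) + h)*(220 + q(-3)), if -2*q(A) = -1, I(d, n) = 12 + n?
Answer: -2646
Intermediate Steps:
q(A) = ½ (q(A) = -½*(-1) = ½)
h = -27 (h = 9*(-3) = -27)
(I(-7, 3) + h)*(220 + q(-3)) = ((12 + 3) - 27)*(220 + ½) = (15 - 27)*(441/2) = -12*441/2 = -2646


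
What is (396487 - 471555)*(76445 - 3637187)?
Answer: 267297780456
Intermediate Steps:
(396487 - 471555)*(76445 - 3637187) = -75068*(-3560742) = 267297780456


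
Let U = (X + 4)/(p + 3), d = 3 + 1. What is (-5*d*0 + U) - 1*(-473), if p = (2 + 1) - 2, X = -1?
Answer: 1895/4 ≈ 473.75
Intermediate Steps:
d = 4
p = 1 (p = 3 - 2 = 1)
U = ¾ (U = (-1 + 4)/(1 + 3) = 3/4 = 3*(¼) = ¾ ≈ 0.75000)
(-5*d*0 + U) - 1*(-473) = (-20*0 + ¾) - 1*(-473) = (-5*0 + ¾) + 473 = (0 + ¾) + 473 = ¾ + 473 = 1895/4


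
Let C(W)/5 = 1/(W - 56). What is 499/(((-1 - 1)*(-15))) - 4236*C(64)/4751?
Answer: 1145662/71265 ≈ 16.076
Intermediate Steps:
C(W) = 5/(-56 + W) (C(W) = 5/(W - 56) = 5/(-56 + W))
499/(((-1 - 1)*(-15))) - 4236*C(64)/4751 = 499/(((-1 - 1)*(-15))) - 4236*5/(4751*(-56 + 64)) = 499/((-2*(-15))) - 4236/(4751/((5/8))) = 499/30 - 4236/(4751/((5*(1/8)))) = 499*(1/30) - 4236/(4751/(5/8)) = 499/30 - 4236/(4751*(8/5)) = 499/30 - 4236/38008/5 = 499/30 - 4236*5/38008 = 499/30 - 5295/9502 = 1145662/71265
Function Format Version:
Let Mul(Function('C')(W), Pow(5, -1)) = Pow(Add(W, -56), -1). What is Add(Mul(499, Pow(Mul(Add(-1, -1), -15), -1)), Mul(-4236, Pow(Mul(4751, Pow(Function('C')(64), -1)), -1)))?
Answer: Rational(1145662, 71265) ≈ 16.076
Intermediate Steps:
Function('C')(W) = Mul(5, Pow(Add(-56, W), -1)) (Function('C')(W) = Mul(5, Pow(Add(W, -56), -1)) = Mul(5, Pow(Add(-56, W), -1)))
Add(Mul(499, Pow(Mul(Add(-1, -1), -15), -1)), Mul(-4236, Pow(Mul(4751, Pow(Function('C')(64), -1)), -1))) = Add(Mul(499, Pow(Mul(Add(-1, -1), -15), -1)), Mul(-4236, Pow(Mul(4751, Pow(Mul(5, Pow(Add(-56, 64), -1)), -1)), -1))) = Add(Mul(499, Pow(Mul(-2, -15), -1)), Mul(-4236, Pow(Mul(4751, Pow(Mul(5, Pow(8, -1)), -1)), -1))) = Add(Mul(499, Pow(30, -1)), Mul(-4236, Pow(Mul(4751, Pow(Mul(5, Rational(1, 8)), -1)), -1))) = Add(Mul(499, Rational(1, 30)), Mul(-4236, Pow(Mul(4751, Pow(Rational(5, 8), -1)), -1))) = Add(Rational(499, 30), Mul(-4236, Pow(Mul(4751, Rational(8, 5)), -1))) = Add(Rational(499, 30), Mul(-4236, Pow(Rational(38008, 5), -1))) = Add(Rational(499, 30), Mul(-4236, Rational(5, 38008))) = Add(Rational(499, 30), Rational(-5295, 9502)) = Rational(1145662, 71265)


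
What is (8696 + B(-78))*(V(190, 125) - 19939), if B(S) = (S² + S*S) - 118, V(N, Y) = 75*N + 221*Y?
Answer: 455084256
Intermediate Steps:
B(S) = -118 + 2*S² (B(S) = (S² + S²) - 118 = 2*S² - 118 = -118 + 2*S²)
(8696 + B(-78))*(V(190, 125) - 19939) = (8696 + (-118 + 2*(-78)²))*((75*190 + 221*125) - 19939) = (8696 + (-118 + 2*6084))*((14250 + 27625) - 19939) = (8696 + (-118 + 12168))*(41875 - 19939) = (8696 + 12050)*21936 = 20746*21936 = 455084256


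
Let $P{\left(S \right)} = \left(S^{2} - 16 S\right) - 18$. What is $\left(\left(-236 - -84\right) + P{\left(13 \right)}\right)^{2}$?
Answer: $43681$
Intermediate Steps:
$P{\left(S \right)} = -18 + S^{2} - 16 S$
$\left(\left(-236 - -84\right) + P{\left(13 \right)}\right)^{2} = \left(\left(-236 - -84\right) - \left(226 - 169\right)\right)^{2} = \left(\left(-236 + 84\right) - 57\right)^{2} = \left(-152 - 57\right)^{2} = \left(-209\right)^{2} = 43681$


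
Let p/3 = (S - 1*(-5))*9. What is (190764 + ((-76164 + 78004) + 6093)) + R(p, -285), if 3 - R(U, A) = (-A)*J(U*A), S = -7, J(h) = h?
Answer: -4187450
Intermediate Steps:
p = -54 (p = 3*((-7 - 1*(-5))*9) = 3*((-7 + 5)*9) = 3*(-2*9) = 3*(-18) = -54)
R(U, A) = 3 + U*A**2 (R(U, A) = 3 - (-A)*U*A = 3 - (-A)*A*U = 3 - (-1)*U*A**2 = 3 + U*A**2)
(190764 + ((-76164 + 78004) + 6093)) + R(p, -285) = (190764 + ((-76164 + 78004) + 6093)) + (3 - 54*(-285)**2) = (190764 + (1840 + 6093)) + (3 - 54*81225) = (190764 + 7933) + (3 - 4386150) = 198697 - 4386147 = -4187450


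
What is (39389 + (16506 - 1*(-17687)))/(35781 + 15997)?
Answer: 36791/25889 ≈ 1.4211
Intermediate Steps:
(39389 + (16506 - 1*(-17687)))/(35781 + 15997) = (39389 + (16506 + 17687))/51778 = (39389 + 34193)*(1/51778) = 73582*(1/51778) = 36791/25889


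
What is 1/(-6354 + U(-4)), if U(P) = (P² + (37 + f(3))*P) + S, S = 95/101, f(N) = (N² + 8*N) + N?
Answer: -101/669535 ≈ -0.00015085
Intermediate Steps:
f(N) = N² + 9*N
S = 95/101 (S = 95*(1/101) = 95/101 ≈ 0.94059)
U(P) = 95/101 + P² + 73*P (U(P) = (P² + (37 + 3*(9 + 3))*P) + 95/101 = (P² + (37 + 3*12)*P) + 95/101 = (P² + (37 + 36)*P) + 95/101 = (P² + 73*P) + 95/101 = 95/101 + P² + 73*P)
1/(-6354 + U(-4)) = 1/(-6354 + (95/101 + (-4)² + 73*(-4))) = 1/(-6354 + (95/101 + 16 - 292)) = 1/(-6354 - 27781/101) = 1/(-669535/101) = -101/669535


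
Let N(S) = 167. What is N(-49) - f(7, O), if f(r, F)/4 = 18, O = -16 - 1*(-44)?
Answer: 95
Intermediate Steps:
O = 28 (O = -16 + 44 = 28)
f(r, F) = 72 (f(r, F) = 4*18 = 72)
N(-49) - f(7, O) = 167 - 1*72 = 167 - 72 = 95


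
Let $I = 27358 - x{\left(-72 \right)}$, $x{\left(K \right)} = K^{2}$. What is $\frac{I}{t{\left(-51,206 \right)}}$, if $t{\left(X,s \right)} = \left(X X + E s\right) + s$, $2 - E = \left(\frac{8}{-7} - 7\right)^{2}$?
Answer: $- \frac{1086526}{511563} \approx -2.1239$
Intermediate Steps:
$E = - \frac{3151}{49}$ ($E = 2 - \left(\frac{8}{-7} - 7\right)^{2} = 2 - \left(8 \left(- \frac{1}{7}\right) - 7\right)^{2} = 2 - \left(- \frac{8}{7} - 7\right)^{2} = 2 - \left(- \frac{57}{7}\right)^{2} = 2 - \frac{3249}{49} = - \frac{3151}{49} \approx -64.306$)
$t{\left(X,s \right)} = X^{2} - \frac{3102 s}{49}$ ($t{\left(X,s \right)} = \left(X X - \frac{3151 s}{49}\right) + s = \left(X^{2} - \frac{3151 s}{49}\right) + s = X^{2} - \frac{3102 s}{49}$)
$I = 22174$ ($I = 27358 - \left(-72\right)^{2} = 27358 - 5184 = 22174$)
$\frac{I}{t{\left(-51,206 \right)}} = \frac{22174}{\left(-51\right)^{2} - \frac{639012}{49}} = \frac{22174}{2601 - \frac{639012}{49}} = \frac{22174}{- \frac{511563}{49}} = 22174 \left(- \frac{49}{511563}\right) = - \frac{1086526}{511563}$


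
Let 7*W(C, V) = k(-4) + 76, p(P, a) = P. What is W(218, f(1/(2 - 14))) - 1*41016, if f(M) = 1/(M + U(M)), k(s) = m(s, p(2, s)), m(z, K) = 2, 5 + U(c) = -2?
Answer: -287034/7 ≈ -41005.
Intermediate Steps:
U(c) = -7 (U(c) = -5 - 2 = -7)
k(s) = 2
f(M) = 1/(-7 + M) (f(M) = 1/(M - 7) = 1/(-7 + M))
W(C, V) = 78/7 (W(C, V) = (2 + 76)/7 = (⅐)*78 = 78/7)
W(218, f(1/(2 - 14))) - 1*41016 = 78/7 - 1*41016 = 78/7 - 41016 = -287034/7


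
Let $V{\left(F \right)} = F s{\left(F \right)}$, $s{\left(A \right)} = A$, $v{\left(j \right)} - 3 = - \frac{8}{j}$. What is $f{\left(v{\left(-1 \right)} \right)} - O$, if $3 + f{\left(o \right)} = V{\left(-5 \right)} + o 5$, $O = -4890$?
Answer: $4967$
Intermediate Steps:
$v{\left(j \right)} = 3 - \frac{8}{j}$
$V{\left(F \right)} = F^{2}$ ($V{\left(F \right)} = F F = F^{2}$)
$f{\left(o \right)} = 22 + 5 o$ ($f{\left(o \right)} = -3 + \left(\left(-5\right)^{2} + o 5\right) = -3 + \left(25 + 5 o\right) = 22 + 5 o$)
$f{\left(v{\left(-1 \right)} \right)} - O = \left(22 + 5 \left(3 - \frac{8}{-1}\right)\right) - -4890 = \left(22 + 5 \left(3 - -8\right)\right) + 4890 = \left(22 + 5 \left(3 + 8\right)\right) + 4890 = \left(22 + 5 \cdot 11\right) + 4890 = \left(22 + 55\right) + 4890 = 77 + 4890 = 4967$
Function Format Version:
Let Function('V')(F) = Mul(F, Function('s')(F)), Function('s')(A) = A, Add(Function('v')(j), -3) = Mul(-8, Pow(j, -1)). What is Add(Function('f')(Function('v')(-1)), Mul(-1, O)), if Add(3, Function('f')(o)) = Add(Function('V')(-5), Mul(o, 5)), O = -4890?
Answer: 4967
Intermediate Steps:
Function('v')(j) = Add(3, Mul(-8, Pow(j, -1)))
Function('V')(F) = Pow(F, 2) (Function('V')(F) = Mul(F, F) = Pow(F, 2))
Function('f')(o) = Add(22, Mul(5, o)) (Function('f')(o) = Add(-3, Add(Pow(-5, 2), Mul(o, 5))) = Add(-3, Add(25, Mul(5, o))) = Add(22, Mul(5, o)))
Add(Function('f')(Function('v')(-1)), Mul(-1, O)) = Add(Add(22, Mul(5, Add(3, Mul(-8, Pow(-1, -1))))), Mul(-1, -4890)) = Add(Add(22, Mul(5, Add(3, Mul(-8, -1)))), 4890) = Add(Add(22, Mul(5, Add(3, 8))), 4890) = Add(Add(22, Mul(5, 11)), 4890) = Add(Add(22, 55), 4890) = Add(77, 4890) = 4967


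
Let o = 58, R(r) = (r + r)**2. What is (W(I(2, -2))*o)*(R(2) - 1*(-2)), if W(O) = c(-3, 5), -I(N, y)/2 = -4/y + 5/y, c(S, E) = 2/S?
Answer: -696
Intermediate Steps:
I(N, y) = -2/y (I(N, y) = -2*(-4/y + 5/y) = -2/y)
R(r) = 4*r**2 (R(r) = (2*r)**2 = 4*r**2)
W(O) = -2/3 (W(O) = 2/(-3) = 2*(-1/3) = -2/3)
(W(I(2, -2))*o)*(R(2) - 1*(-2)) = (-2/3*58)*(4*2**2 - 1*(-2)) = -116*(4*4 + 2)/3 = -116*(16 + 2)/3 = -116/3*18 = -696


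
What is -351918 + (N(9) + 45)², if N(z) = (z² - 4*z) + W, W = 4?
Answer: -343082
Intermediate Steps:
N(z) = 4 + z² - 4*z (N(z) = (z² - 4*z) + 4 = 4 + z² - 4*z)
-351918 + (N(9) + 45)² = -351918 + ((4 + 9² - 4*9) + 45)² = -351918 + ((4 + 81 - 36) + 45)² = -351918 + (49 + 45)² = -351918 + 94² = -351918 + 8836 = -343082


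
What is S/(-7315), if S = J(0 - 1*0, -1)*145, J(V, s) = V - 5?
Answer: 145/1463 ≈ 0.099111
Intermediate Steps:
J(V, s) = -5 + V
S = -725 (S = (-5 + (0 - 1*0))*145 = (-5 + (0 + 0))*145 = (-5 + 0)*145 = -5*145 = -725)
S/(-7315) = -725/(-7315) = -725*(-1/7315) = 145/1463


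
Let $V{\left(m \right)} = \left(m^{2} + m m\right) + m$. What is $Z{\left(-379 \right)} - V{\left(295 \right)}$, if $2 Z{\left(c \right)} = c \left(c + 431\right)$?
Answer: $-184199$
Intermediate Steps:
$V{\left(m \right)} = m + 2 m^{2}$ ($V{\left(m \right)} = \left(m^{2} + m^{2}\right) + m = 2 m^{2} + m = m + 2 m^{2}$)
$Z{\left(c \right)} = \frac{c \left(431 + c\right)}{2}$ ($Z{\left(c \right)} = \frac{c \left(c + 431\right)}{2} = \frac{c \left(431 + c\right)}{2}$)
$Z{\left(-379 \right)} - V{\left(295 \right)} = \frac{1}{2} \left(-379\right) \left(431 - 379\right) - 295 \left(1 + 2 \cdot 295\right) = \frac{1}{2} \left(-379\right) 52 - 295 \left(1 + 590\right) = -9854 - 295 \cdot 591 = -9854 - 174345 = -184199$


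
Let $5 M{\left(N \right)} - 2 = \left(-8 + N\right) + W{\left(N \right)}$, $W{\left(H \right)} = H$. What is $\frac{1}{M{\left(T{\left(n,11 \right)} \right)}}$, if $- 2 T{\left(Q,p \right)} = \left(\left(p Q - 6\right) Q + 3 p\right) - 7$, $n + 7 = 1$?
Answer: $- \frac{5}{464} \approx -0.010776$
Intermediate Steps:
$n = -6$ ($n = -7 + 1 = -6$)
$T{\left(Q,p \right)} = \frac{7}{2} - \frac{3 p}{2} - \frac{Q \left(-6 + Q p\right)}{2}$ ($T{\left(Q,p \right)} = - \frac{\left(\left(p Q - 6\right) Q + 3 p\right) - 7}{2} = - \frac{\left(\left(Q p - 6\right) Q + 3 p\right) - 7}{2} = - \frac{\left(\left(-6 + Q p\right) Q + 3 p\right) - 7}{2} = - \frac{\left(Q \left(-6 + Q p\right) + 3 p\right) - 7}{2} = - \frac{\left(3 p + Q \left(-6 + Q p\right)\right) - 7}{2} = - \frac{-7 + 3 p + Q \left(-6 + Q p\right)}{2} = \frac{7}{2} - \frac{3 p}{2} - \frac{Q \left(-6 + Q p\right)}{2}$)
$M{\left(N \right)} = - \frac{6}{5} + \frac{2 N}{5}$ ($M{\left(N \right)} = \frac{2}{5} + \frac{\left(-8 + N\right) + N}{5} = \frac{2}{5} + \frac{-8 + 2 N}{5} = \frac{2}{5} + \left(- \frac{8}{5} + \frac{2 N}{5}\right) = - \frac{6}{5} + \frac{2 N}{5}$)
$\frac{1}{M{\left(T{\left(n,11 \right)} \right)}} = \frac{1}{- \frac{6}{5} + \frac{2 \left(\frac{7}{2} + 3 \left(-6\right) - \frac{33}{2} - \frac{11 \left(-6\right)^{2}}{2}\right)}{5}} = \frac{1}{- \frac{6}{5} + \frac{2 \left(\frac{7}{2} - 18 - \frac{33}{2} - \frac{11}{2} \cdot 36\right)}{5}} = \frac{1}{- \frac{6}{5} + \frac{2 \left(\frac{7}{2} - 18 - \frac{33}{2} - 198\right)}{5}} = \frac{1}{- \frac{6}{5} + \frac{2}{5} \left(-229\right)} = \frac{1}{- \frac{6}{5} - \frac{458}{5}} = \frac{1}{- \frac{464}{5}} = - \frac{5}{464}$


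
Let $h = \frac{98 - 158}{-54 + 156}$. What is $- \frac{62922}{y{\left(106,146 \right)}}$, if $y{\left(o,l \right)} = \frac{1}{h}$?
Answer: $\frac{629220}{17} \approx 37013.0$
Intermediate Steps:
$h = - \frac{10}{17}$ ($h = - \frac{60}{102} = \left(-60\right) \frac{1}{102} = - \frac{10}{17} \approx -0.58823$)
$y{\left(o,l \right)} = - \frac{17}{10}$ ($y{\left(o,l \right)} = \frac{1}{- \frac{10}{17}} = - \frac{17}{10}$)
$- \frac{62922}{y{\left(106,146 \right)}} = - \frac{62922}{- \frac{17}{10}} = \left(-62922\right) \left(- \frac{10}{17}\right) = \frac{629220}{17}$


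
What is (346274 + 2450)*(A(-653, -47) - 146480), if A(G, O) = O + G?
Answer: -51325198320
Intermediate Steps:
A(G, O) = G + O
(346274 + 2450)*(A(-653, -47) - 146480) = (346274 + 2450)*((-653 - 47) - 146480) = 348724*(-700 - 146480) = 348724*(-147180) = -51325198320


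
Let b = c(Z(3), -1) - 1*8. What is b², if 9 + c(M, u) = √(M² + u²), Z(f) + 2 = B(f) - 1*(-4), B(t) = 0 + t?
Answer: (17 - √26)² ≈ 141.63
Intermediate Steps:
B(t) = t
Z(f) = 2 + f (Z(f) = -2 + (f - 1*(-4)) = -2 + (f + 4) = -2 + (4 + f) = 2 + f)
c(M, u) = -9 + √(M² + u²)
b = -17 + √26 (b = (-9 + √((2 + 3)² + (-1)²)) - 1*8 = (-9 + √(5² + 1)) - 8 = (-9 + √(25 + 1)) - 8 = (-9 + √26) - 8 = -17 + √26 ≈ -11.901)
b² = (-17 + √26)²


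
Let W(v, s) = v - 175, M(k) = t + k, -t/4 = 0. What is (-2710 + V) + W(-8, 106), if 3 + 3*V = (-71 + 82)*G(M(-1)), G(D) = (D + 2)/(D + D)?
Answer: -17375/6 ≈ -2895.8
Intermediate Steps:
t = 0 (t = -4*0 = 0)
M(k) = k (M(k) = 0 + k = k)
W(v, s) = -175 + v
G(D) = (2 + D)/(2*D) (G(D) = (2 + D)/((2*D)) = (2 + D)*(1/(2*D)) = (2 + D)/(2*D))
V = -17/6 (V = -1 + ((-71 + 82)*((1/2)*(2 - 1)/(-1)))/3 = -1 + (11*((1/2)*(-1)*1))/3 = -1 + (11*(-1/2))/3 = -1 + (1/3)*(-11/2) = -1 - 11/6 = -17/6 ≈ -2.8333)
(-2710 + V) + W(-8, 106) = (-2710 - 17/6) + (-175 - 8) = -16277/6 - 183 = -17375/6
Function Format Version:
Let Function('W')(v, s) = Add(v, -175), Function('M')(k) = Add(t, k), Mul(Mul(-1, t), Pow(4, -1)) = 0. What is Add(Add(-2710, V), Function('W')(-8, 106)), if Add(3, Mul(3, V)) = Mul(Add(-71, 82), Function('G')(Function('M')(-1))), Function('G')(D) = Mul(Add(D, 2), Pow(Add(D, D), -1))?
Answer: Rational(-17375, 6) ≈ -2895.8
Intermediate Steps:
t = 0 (t = Mul(-4, 0) = 0)
Function('M')(k) = k (Function('M')(k) = Add(0, k) = k)
Function('W')(v, s) = Add(-175, v)
Function('G')(D) = Mul(Rational(1, 2), Pow(D, -1), Add(2, D)) (Function('G')(D) = Mul(Add(2, D), Pow(Mul(2, D), -1)) = Mul(Add(2, D), Mul(Rational(1, 2), Pow(D, -1))) = Mul(Rational(1, 2), Pow(D, -1), Add(2, D)))
V = Rational(-17, 6) (V = Add(-1, Mul(Rational(1, 3), Mul(Add(-71, 82), Mul(Rational(1, 2), Pow(-1, -1), Add(2, -1))))) = Add(-1, Mul(Rational(1, 3), Mul(11, Mul(Rational(1, 2), -1, 1)))) = Add(-1, Mul(Rational(1, 3), Mul(11, Rational(-1, 2)))) = Add(-1, Mul(Rational(1, 3), Rational(-11, 2))) = Add(-1, Rational(-11, 6)) = Rational(-17, 6) ≈ -2.8333)
Add(Add(-2710, V), Function('W')(-8, 106)) = Add(Add(-2710, Rational(-17, 6)), Add(-175, -8)) = Add(Rational(-16277, 6), -183) = Rational(-17375, 6)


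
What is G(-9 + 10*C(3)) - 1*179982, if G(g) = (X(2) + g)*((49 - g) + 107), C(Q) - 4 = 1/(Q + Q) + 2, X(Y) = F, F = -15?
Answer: -1584808/9 ≈ -1.7609e+5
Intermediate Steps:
X(Y) = -15
C(Q) = 6 + 1/(2*Q) (C(Q) = 4 + (1/(Q + Q) + 2) = 4 + (1/(2*Q) + 2) = 4 + (2 + 1/(2*Q)) = 6 + 1/(2*Q))
G(g) = (-15 + g)*(156 - g) (G(g) = (-15 + g)*((49 - g) + 107) = (-15 + g)*(156 - g))
G(-9 + 10*C(3)) - 1*179982 = (-2340 - (-9 + 10*(6 + (1/2)/3))**2 + 171*(-9 + 10*(6 + (1/2)/3))) - 1*179982 = (-2340 - (-9 + 10*(6 + (1/2)*(1/3)))**2 + 171*(-9 + 10*(6 + (1/2)*(1/3)))) - 179982 = (-2340 - (-9 + 10*(6 + 1/6))**2 + 171*(-9 + 10*(6 + 1/6))) - 179982 = (-2340 - (-9 + 10*(37/6))**2 + 171*(-9 + 10*(37/6))) - 179982 = (-2340 - (-9 + 185/3)**2 + 171*(-9 + 185/3)) - 179982 = (-2340 - (158/3)**2 + 171*(158/3)) - 179982 = (-2340 - 1*24964/9 + 9006) - 179982 = (-2340 - 24964/9 + 9006) - 179982 = 35030/9 - 179982 = -1584808/9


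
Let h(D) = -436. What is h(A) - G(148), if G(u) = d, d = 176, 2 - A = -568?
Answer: -612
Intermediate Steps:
A = 570 (A = 2 - 1*(-568) = 2 + 568 = 570)
G(u) = 176
h(A) - G(148) = -436 - 1*176 = -436 - 176 = -612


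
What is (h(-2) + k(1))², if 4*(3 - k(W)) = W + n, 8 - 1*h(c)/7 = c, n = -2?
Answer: 85849/16 ≈ 5365.6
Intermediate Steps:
h(c) = 56 - 7*c
k(W) = 7/2 - W/4 (k(W) = 3 - (W - 2)/4 = 3 - (-2 + W)/4 = 3 + (½ - W/4) = 7/2 - W/4)
(h(-2) + k(1))² = ((56 - 7*(-2)) + (7/2 - ¼*1))² = ((56 + 14) + (7/2 - ¼))² = (70 + 13/4)² = (293/4)² = 85849/16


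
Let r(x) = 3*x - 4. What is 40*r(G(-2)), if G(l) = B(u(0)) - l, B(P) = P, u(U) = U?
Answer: 80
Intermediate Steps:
G(l) = -l (G(l) = 0 - l = -l)
r(x) = -4 + 3*x
40*r(G(-2)) = 40*(-4 + 3*(-1*(-2))) = 40*(-4 + 3*2) = 40*(-4 + 6) = 40*2 = 80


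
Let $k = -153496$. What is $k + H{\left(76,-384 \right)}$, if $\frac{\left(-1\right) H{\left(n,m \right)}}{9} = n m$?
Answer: $109160$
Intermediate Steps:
$H{\left(n,m \right)} = - 9 m n$ ($H{\left(n,m \right)} = - 9 n m = - 9 m n$)
$k + H{\left(76,-384 \right)} = -153496 - \left(-3456\right) 76 = -153496 + 262656 = 109160$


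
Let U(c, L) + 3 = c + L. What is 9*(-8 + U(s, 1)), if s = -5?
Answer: -135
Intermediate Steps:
U(c, L) = -3 + L + c (U(c, L) = -3 + (c + L) = -3 + (L + c) = -3 + L + c)
9*(-8 + U(s, 1)) = 9*(-8 + (-3 + 1 - 5)) = 9*(-8 - 7) = 9*(-15) = -135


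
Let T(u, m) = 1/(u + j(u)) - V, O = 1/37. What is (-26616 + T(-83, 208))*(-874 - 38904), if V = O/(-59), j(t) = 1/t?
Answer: 7962122999685691/7520435 ≈ 1.0587e+9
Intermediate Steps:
O = 1/37 ≈ 0.027027
V = -1/2183 (V = (1/37)/(-59) = (1/37)*(-1/59) = -1/2183 ≈ -0.00045808)
T(u, m) = 1/2183 + 1/(u + 1/u) (T(u, m) = 1/(u + 1/u) - 1*(-1/2183) = 1/(u + 1/u) + 1/2183 = 1/2183 + 1/(u + 1/u))
(-26616 + T(-83, 208))*(-874 - 38904) = (-26616 + (1 - 83*(2183 - 83))/(2183*(1 + (-83)²)))*(-874 - 38904) = (-26616 + (1 - 83*2100)/(2183*(1 + 6889)))*(-39778) = (-26616 + (1/2183)*(1 - 174300)/6890)*(-39778) = (-26616 + (1/2183)*(1/6890)*(-174299))*(-39778) = (-26616 - 174299/15040870)*(-39778) = -400327970219/15040870*(-39778) = 7962122999685691/7520435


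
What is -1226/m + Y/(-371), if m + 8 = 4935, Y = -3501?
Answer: 16794581/1827917 ≈ 9.1878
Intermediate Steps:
m = 4927 (m = -8 + 4935 = 4927)
-1226/m + Y/(-371) = -1226/4927 - 3501/(-371) = -1226*1/4927 - 3501*(-1/371) = -1226/4927 + 3501/371 = 16794581/1827917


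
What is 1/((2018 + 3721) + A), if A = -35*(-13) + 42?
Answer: 1/6236 ≈ 0.00016036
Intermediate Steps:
A = 497 (A = 455 + 42 = 497)
1/((2018 + 3721) + A) = 1/((2018 + 3721) + 497) = 1/(5739 + 497) = 1/6236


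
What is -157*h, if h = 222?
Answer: -34854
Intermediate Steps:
-157*h = -157*222 = -34854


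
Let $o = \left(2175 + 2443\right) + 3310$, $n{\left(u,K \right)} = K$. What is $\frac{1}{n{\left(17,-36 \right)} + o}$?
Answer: $\frac{1}{7892} \approx 0.00012671$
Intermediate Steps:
$o = 7928$ ($o = 4618 + 3310 = 7928$)
$\frac{1}{n{\left(17,-36 \right)} + o} = \frac{1}{-36 + 7928} = \frac{1}{7892}$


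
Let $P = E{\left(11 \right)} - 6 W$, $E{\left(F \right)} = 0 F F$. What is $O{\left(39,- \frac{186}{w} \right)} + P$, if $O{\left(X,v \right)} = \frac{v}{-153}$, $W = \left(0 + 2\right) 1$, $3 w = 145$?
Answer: $- \frac{29518}{2465} \approx -11.975$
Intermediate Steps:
$w = \frac{145}{3}$ ($w = \frac{1}{3} \cdot 145 = \frac{145}{3} \approx 48.333$)
$E{\left(F \right)} = 0$ ($E{\left(F \right)} = 0 F = 0$)
$W = 2$ ($W = 2 \cdot 1 = 2$)
$O{\left(X,v \right)} = - \frac{v}{153}$ ($O{\left(X,v \right)} = v \left(- \frac{1}{153}\right) = - \frac{v}{153}$)
$P = -12$ ($P = 0 - 12 = -12$)
$O{\left(39,- \frac{186}{w} \right)} + P = - \frac{\left(-186\right) \frac{1}{\frac{145}{3}}}{153} - 12 = - \frac{\left(-186\right) \frac{3}{145}}{153} - 12 = \left(- \frac{1}{153}\right) \left(- \frac{558}{145}\right) - 12 = \frac{62}{2465} - 12 = - \frac{29518}{2465}$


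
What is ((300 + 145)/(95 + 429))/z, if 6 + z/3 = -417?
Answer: -445/664956 ≈ -0.00066922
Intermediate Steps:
z = -1269 (z = -18 + 3*(-417) = -18 - 1251 = -1269)
((300 + 145)/(95 + 429))/z = ((300 + 145)/(95 + 429))/(-1269) = (445/524)*(-1/1269) = -445/664956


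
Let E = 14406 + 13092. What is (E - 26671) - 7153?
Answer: -6326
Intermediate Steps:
E = 27498
(E - 26671) - 7153 = (27498 - 26671) - 7153 = 827 - 7153 = -6326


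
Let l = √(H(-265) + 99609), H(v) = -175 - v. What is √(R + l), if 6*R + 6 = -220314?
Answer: √(-36720 + √99699) ≈ 190.8*I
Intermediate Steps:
R = -36720 (R = -1 + (⅙)*(-220314) = -1 - 36719 = -36720)
l = √99699 (l = √((-175 - 1*(-265)) + 99609) = √((-175 + 265) + 99609) = √(90 + 99609) = √99699 ≈ 315.75)
√(R + l) = √(-36720 + √99699)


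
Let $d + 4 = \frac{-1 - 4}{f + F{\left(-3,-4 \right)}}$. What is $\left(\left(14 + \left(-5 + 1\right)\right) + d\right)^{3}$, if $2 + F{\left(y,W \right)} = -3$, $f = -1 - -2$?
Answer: $\frac{24389}{64} \approx 381.08$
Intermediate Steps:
$f = 1$ ($f = -1 + 2 = 1$)
$F{\left(y,W \right)} = -5$ ($F{\left(y,W \right)} = -2 - 3 = -5$)
$d = - \frac{11}{4}$ ($d = -4 + \frac{-1 - 4}{1 - 5} = -4 - \frac{5}{-4} = -4 - - \frac{5}{4} = -4 + \frac{5}{4} = - \frac{11}{4} \approx -2.75$)
$\left(\left(14 + \left(-5 + 1\right)\right) + d\right)^{3} = \left(\left(14 + \left(-5 + 1\right)\right) - \frac{11}{4}\right)^{3} = \left(\left(14 - 4\right) - \frac{11}{4}\right)^{3} = \left(10 - \frac{11}{4}\right)^{3} = \left(\frac{29}{4}\right)^{3} = \frac{24389}{64}$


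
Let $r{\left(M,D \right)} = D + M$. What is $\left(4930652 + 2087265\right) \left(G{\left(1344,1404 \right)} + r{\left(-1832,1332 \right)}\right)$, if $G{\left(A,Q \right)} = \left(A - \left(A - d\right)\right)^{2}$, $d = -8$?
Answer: $-3059811812$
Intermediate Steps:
$G{\left(A,Q \right)} = 64$ ($G{\left(A,Q \right)} = \left(A - \left(8 + A\right)\right)^{2} = \left(-8\right)^{2} = 64$)
$\left(4930652 + 2087265\right) \left(G{\left(1344,1404 \right)} + r{\left(-1832,1332 \right)}\right) = \left(4930652 + 2087265\right) \left(64 + \left(1332 - 1832\right)\right) = 7017917 \left(64 - 500\right) = 7017917 \left(-436\right) = -3059811812$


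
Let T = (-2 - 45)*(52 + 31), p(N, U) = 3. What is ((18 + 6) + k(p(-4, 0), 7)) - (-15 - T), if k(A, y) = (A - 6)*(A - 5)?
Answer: -3856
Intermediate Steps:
k(A, y) = (-6 + A)*(-5 + A)
T = -3901 (T = -47*83 = -3901)
((18 + 6) + k(p(-4, 0), 7)) - (-15 - T) = ((18 + 6) + (30 + 3² - 11*3)) - (-15 - 1*(-3901)) = (24 + (30 + 9 - 33)) - (-15 + 3901) = (24 + 6) - 1*3886 = 30 - 3886 = -3856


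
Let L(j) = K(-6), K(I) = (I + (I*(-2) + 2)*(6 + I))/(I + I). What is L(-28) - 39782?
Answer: -79563/2 ≈ -39782.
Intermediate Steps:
K(I) = (I + (2 - 2*I)*(6 + I))/(2*I) (K(I) = (I + (-2*I + 2)*(6 + I))/((2*I)) = (I + (2 - 2*I)*(6 + I))*(1/(2*I)) = (I + (2 - 2*I)*(6 + I))/(2*I))
L(j) = ½ (L(j) = -9/2 - 1*(-6) + 6/(-6) = -9/2 + 6 + 6*(-⅙) = -9/2 + 6 - 1 = ½)
L(-28) - 39782 = ½ - 39782 = -79563/2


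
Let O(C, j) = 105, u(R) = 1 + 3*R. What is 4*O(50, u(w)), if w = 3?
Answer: 420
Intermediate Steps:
4*O(50, u(w)) = 4*105 = 420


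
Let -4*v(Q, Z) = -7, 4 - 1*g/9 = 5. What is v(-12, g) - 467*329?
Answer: -614565/4 ≈ -1.5364e+5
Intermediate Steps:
g = -9 (g = 36 - 9*5 = 36 - 45 = -9)
v(Q, Z) = 7/4 (v(Q, Z) = -¼*(-7) = 7/4)
v(-12, g) - 467*329 = 7/4 - 467*329 = 7/4 - 153643 = -614565/4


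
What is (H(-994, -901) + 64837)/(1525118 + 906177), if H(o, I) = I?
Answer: 63936/2431295 ≈ 0.026297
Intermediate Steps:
(H(-994, -901) + 64837)/(1525118 + 906177) = (-901 + 64837)/(1525118 + 906177) = 63936/2431295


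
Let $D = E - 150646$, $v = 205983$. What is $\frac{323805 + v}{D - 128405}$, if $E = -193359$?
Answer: $- \frac{88298}{78735} \approx -1.1215$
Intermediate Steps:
$D = -344005$ ($D = -193359 - 150646 = -344005$)
$\frac{323805 + v}{D - 128405} = \frac{323805 + 205983}{-344005 - 128405} = \frac{529788}{-472410} = 529788 \left(- \frac{1}{472410}\right) = - \frac{88298}{78735}$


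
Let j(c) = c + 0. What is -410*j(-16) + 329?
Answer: 6889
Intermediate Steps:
j(c) = c
-410*j(-16) + 329 = -410*(-16) + 329 = 6560 + 329 = 6889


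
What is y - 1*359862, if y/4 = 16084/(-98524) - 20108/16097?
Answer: -142682199586174/396485207 ≈ -3.5987e+5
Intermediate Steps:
y = -2240024740/396485207 (y = 4*(16084/(-98524) - 20108/16097) = 4*(16084*(-1/98524) - 20108*1/16097) = 4*(-4021/24631 - 20108/16097) = 4*(-560006185/396485207) = -2240024740/396485207 ≈ -5.6497)
y - 1*359862 = -2240024740/396485207 - 1*359862 = -2240024740/396485207 - 359862 = -142682199586174/396485207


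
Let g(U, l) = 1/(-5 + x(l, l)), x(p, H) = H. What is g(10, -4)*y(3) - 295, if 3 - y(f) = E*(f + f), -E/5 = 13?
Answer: -1016/3 ≈ -338.67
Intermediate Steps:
E = -65 (E = -5*13 = -65)
y(f) = 3 + 130*f (y(f) = 3 - (-65)*(f + f) = 3 - (-65)*2*f = 3 - (-130)*f = 3 + 130*f)
g(U, l) = 1/(-5 + l)
g(10, -4)*y(3) - 295 = (3 + 130*3)/(-5 - 4) - 295 = (3 + 390)/(-9) - 295 = -1/9*393 - 295 = -131/3 - 295 = -1016/3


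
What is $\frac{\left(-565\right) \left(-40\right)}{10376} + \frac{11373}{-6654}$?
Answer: $\frac{1348923}{2876746} \approx 0.46891$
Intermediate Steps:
$\frac{\left(-565\right) \left(-40\right)}{10376} + \frac{11373}{-6654} = 22600 \cdot \frac{1}{10376} + 11373 \left(- \frac{1}{6654}\right) = \frac{2825}{1297} - \frac{3791}{2218} = \frac{1348923}{2876746}$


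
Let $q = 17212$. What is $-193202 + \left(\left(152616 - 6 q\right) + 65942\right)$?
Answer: $-77916$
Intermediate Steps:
$-193202 + \left(\left(152616 - 6 q\right) + 65942\right) = -193202 + \left(\left(152616 - 103272\right) + 65942\right) = -193202 + \left(49344 + 65942\right) = -193202 + 115286 = -77916$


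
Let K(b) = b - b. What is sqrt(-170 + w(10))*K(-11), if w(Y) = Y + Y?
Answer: 0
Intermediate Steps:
w(Y) = 2*Y
K(b) = 0
sqrt(-170 + w(10))*K(-11) = sqrt(-170 + 2*10)*0 = sqrt(-170 + 20)*0 = sqrt(-150)*0 = (5*I*sqrt(6))*0 = 0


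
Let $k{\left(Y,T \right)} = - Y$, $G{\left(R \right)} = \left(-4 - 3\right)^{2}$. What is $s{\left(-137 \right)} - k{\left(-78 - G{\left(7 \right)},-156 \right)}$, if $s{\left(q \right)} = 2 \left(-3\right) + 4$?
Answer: $-129$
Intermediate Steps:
$G{\left(R \right)} = 49$ ($G{\left(R \right)} = \left(-7\right)^{2} = 49$)
$s{\left(q \right)} = -2$ ($s{\left(q \right)} = -6 + 4 = -2$)
$s{\left(-137 \right)} - k{\left(-78 - G{\left(7 \right)},-156 \right)} = -2 - - (-78 - 49) = -2 - \left(-1\right) \left(-127\right) = -2 - 127 = -129$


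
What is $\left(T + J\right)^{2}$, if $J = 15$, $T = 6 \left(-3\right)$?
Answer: $9$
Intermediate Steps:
$T = -18$
$\left(T + J\right)^{2} = \left(-18 + 15\right)^{2} = \left(-3\right)^{2} = 9$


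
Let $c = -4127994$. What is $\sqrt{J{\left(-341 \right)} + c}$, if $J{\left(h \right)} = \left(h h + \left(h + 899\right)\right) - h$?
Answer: $3 i \sqrt{445646} \approx 2002.7 i$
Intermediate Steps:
$J{\left(h \right)} = 899 + h^{2}$ ($J{\left(h \right)} = \left(h^{2} + \left(899 + h\right)\right) - h = \left(899 + h + h^{2}\right) - h = 899 + h^{2}$)
$\sqrt{J{\left(-341 \right)} + c} = \sqrt{\left(899 + \left(-341\right)^{2}\right) - 4127994} = \sqrt{\left(899 + 116281\right) - 4127994} = \sqrt{117180 - 4127994} = \sqrt{-4010814} = 3 i \sqrt{445646}$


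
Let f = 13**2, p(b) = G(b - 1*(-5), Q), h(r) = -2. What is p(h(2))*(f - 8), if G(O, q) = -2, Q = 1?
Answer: -322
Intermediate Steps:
p(b) = -2
f = 169
p(h(2))*(f - 8) = -2*(169 - 8) = -2*161 = -322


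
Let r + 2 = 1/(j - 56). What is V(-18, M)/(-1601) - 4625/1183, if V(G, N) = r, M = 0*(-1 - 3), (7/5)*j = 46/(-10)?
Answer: -3071929204/786002945 ≈ -3.9083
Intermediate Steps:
j = -23/7 (j = 5*(46/(-10))/7 = 5*(46*(-⅒))/7 = (5/7)*(-23/5) = -23/7 ≈ -3.2857)
M = 0 (M = 0*(-4) = 0)
r = -837/415 (r = -2 + 1/(-23/7 - 56) = -2 + 1/(-415/7) = -2 - 7/415 = -837/415 ≈ -2.0169)
V(G, N) = -837/415
V(-18, M)/(-1601) - 4625/1183 = -837/415/(-1601) - 4625/1183 = -837/415*(-1/1601) - 4625*1/1183 = 837/664415 - 4625/1183 = -3071929204/786002945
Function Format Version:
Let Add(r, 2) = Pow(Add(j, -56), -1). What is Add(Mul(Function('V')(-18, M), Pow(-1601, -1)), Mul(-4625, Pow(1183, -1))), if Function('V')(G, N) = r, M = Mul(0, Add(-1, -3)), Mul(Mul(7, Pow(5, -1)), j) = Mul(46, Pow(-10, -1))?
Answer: Rational(-3071929204, 786002945) ≈ -3.9083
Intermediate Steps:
j = Rational(-23, 7) (j = Mul(Rational(5, 7), Mul(46, Pow(-10, -1))) = Mul(Rational(5, 7), Mul(46, Rational(-1, 10))) = Mul(Rational(5, 7), Rational(-23, 5)) = Rational(-23, 7) ≈ -3.2857)
M = 0 (M = Mul(0, -4) = 0)
r = Rational(-837, 415) (r = Add(-2, Pow(Add(Rational(-23, 7), -56), -1)) = Add(-2, Pow(Rational(-415, 7), -1)) = Add(-2, Rational(-7, 415)) = Rational(-837, 415) ≈ -2.0169)
Function('V')(G, N) = Rational(-837, 415)
Add(Mul(Function('V')(-18, M), Pow(-1601, -1)), Mul(-4625, Pow(1183, -1))) = Add(Mul(Rational(-837, 415), Pow(-1601, -1)), Mul(-4625, Pow(1183, -1))) = Add(Mul(Rational(-837, 415), Rational(-1, 1601)), Mul(-4625, Rational(1, 1183))) = Add(Rational(837, 664415), Rational(-4625, 1183)) = Rational(-3071929204, 786002945)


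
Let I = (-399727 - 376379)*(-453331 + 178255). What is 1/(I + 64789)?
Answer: 1/213488198845 ≈ 4.6841e-12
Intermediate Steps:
I = 213488134056 (I = -776106*(-275076) = 213488134056)
1/(I + 64789) = 1/(213488134056 + 64789) = 1/213488198845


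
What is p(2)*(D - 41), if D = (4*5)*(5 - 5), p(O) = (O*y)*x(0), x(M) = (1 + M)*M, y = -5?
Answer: 0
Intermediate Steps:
x(M) = M*(1 + M)
p(O) = 0 (p(O) = (O*(-5))*(0*(1 + 0)) = (-5*O)*(0*1) = -5*O*0 = 0)
D = 0 (D = 20*0 = 0)
p(2)*(D - 41) = 0*(0 - 41) = 0*(-41) = 0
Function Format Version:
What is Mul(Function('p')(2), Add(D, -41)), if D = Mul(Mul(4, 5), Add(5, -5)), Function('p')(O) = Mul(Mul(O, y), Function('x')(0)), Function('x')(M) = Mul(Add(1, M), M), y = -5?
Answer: 0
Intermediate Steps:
Function('x')(M) = Mul(M, Add(1, M))
Function('p')(O) = 0 (Function('p')(O) = Mul(Mul(O, -5), Mul(0, Add(1, 0))) = Mul(Mul(-5, O), Mul(0, 1)) = Mul(Mul(-5, O), 0) = 0)
D = 0 (D = Mul(20, 0) = 0)
Mul(Function('p')(2), Add(D, -41)) = Mul(0, Add(0, -41)) = Mul(0, -41) = 0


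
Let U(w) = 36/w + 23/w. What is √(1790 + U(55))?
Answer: √5417995/55 ≈ 42.321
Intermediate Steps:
U(w) = 59/w
√(1790 + U(55)) = √(1790 + 59/55) = √(98509/55) = √5417995/55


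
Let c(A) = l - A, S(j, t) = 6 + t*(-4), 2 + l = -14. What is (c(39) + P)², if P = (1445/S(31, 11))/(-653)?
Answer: 1858655055625/615734596 ≈ 3018.6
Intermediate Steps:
l = -16 (l = -2 - 14 = -16)
S(j, t) = 6 - 4*t
c(A) = -16 - A
P = 1445/24814 (P = (1445/(6 - 4*11))/(-653) = (1445/(6 - 44))*(-1/653) = (1445/(-38))*(-1/653) = (1445*(-1/38))*(-1/653) = -1445/38*(-1/653) = 1445/24814 ≈ 0.058233)
(c(39) + P)² = ((-16 - 1*39) + 1445/24814)² = ((-16 - 39) + 1445/24814)² = (-55 + 1445/24814)² = (-1363325/24814)² = 1858655055625/615734596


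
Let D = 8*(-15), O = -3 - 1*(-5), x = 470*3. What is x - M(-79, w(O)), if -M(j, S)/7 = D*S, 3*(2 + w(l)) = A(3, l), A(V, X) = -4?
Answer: 4210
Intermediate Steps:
x = 1410
O = 2 (O = -3 + 5 = 2)
D = -120
w(l) = -10/3 (w(l) = -2 + (⅓)*(-4) = -2 - 4/3 = -10/3)
M(j, S) = 840*S (M(j, S) = -(-840)*S = 840*S)
x - M(-79, w(O)) = 1410 - 840*(-10)/3 = 1410 - 1*(-2800) = 1410 + 2800 = 4210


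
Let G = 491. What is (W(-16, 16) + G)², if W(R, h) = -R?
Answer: 257049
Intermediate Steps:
(W(-16, 16) + G)² = (-1*(-16) + 491)² = (16 + 491)² = 507² = 257049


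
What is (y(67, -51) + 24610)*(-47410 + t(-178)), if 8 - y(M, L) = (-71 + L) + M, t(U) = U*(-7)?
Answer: -1139004372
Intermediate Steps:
t(U) = -7*U
y(M, L) = 79 - L - M (y(M, L) = 8 - ((-71 + L) + M) = 8 - (-71 + L + M) = 8 + (71 - L - M) = 79 - L - M)
(y(67, -51) + 24610)*(-47410 + t(-178)) = ((79 - 1*(-51) - 1*67) + 24610)*(-47410 - 7*(-178)) = ((79 + 51 - 67) + 24610)*(-47410 + 1246) = (63 + 24610)*(-46164) = 24673*(-46164) = -1139004372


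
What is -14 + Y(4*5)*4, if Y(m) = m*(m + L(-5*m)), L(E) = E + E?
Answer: -14414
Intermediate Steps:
L(E) = 2*E
Y(m) = -9*m**2 (Y(m) = m*(m + 2*(-5*m)) = m*(m - 10*m) = m*(-9*m) = -9*m**2)
-14 + Y(4*5)*4 = -14 - 9*(4*5)**2*4 = -14 - 9*20**2*4 = -14 - 9*400*4 = -14 - 3600*4 = -14 - 14400 = -14414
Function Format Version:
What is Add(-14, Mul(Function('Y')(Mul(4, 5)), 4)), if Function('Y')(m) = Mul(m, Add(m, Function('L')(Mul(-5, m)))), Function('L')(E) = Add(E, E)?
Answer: -14414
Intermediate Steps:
Function('L')(E) = Mul(2, E)
Function('Y')(m) = Mul(-9, Pow(m, 2)) (Function('Y')(m) = Mul(m, Add(m, Mul(2, Mul(-5, m)))) = Mul(m, Add(m, Mul(-10, m))) = Mul(m, Mul(-9, m)) = Mul(-9, Pow(m, 2)))
Add(-14, Mul(Function('Y')(Mul(4, 5)), 4)) = Add(-14, Mul(Mul(-9, Pow(Mul(4, 5), 2)), 4)) = Add(-14, Mul(Mul(-9, Pow(20, 2)), 4)) = Add(-14, Mul(Mul(-9, 400), 4)) = Add(-14, Mul(-3600, 4)) = Add(-14, -14400) = -14414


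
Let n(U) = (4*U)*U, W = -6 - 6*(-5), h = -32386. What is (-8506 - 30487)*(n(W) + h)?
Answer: 1172987426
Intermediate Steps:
W = 24 (W = -6 + 30 = 24)
n(U) = 4*U**2
(-8506 - 30487)*(n(W) + h) = (-8506 - 30487)*(4*24**2 - 32386) = -38993*(4*576 - 32386) = -38993*(2304 - 32386) = -38993*(-30082) = 1172987426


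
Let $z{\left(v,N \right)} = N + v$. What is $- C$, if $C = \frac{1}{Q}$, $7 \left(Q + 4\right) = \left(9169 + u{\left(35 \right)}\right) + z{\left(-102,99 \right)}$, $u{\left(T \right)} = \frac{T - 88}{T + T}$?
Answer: $- \frac{490}{639607} \approx -0.0007661$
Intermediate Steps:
$u{\left(T \right)} = \frac{-88 + T}{2 T}$
$Q = \frac{639607}{490}$ ($Q = -4 + \frac{\left(9169 + \frac{-88 + 35}{2 \cdot 35}\right) + \left(99 - 102\right)}{7} = -4 + \frac{\left(9169 + \frac{1}{2} \cdot \frac{1}{35} \left(-53\right)\right) - 3}{7} = -4 + \frac{\left(9169 - \frac{53}{70}\right) - 3}{7} = -4 + \frac{\frac{641777}{70} - 3}{7} = -4 + \frac{1}{7} \cdot \frac{641567}{70} = -4 + \frac{641567}{490} = \frac{639607}{490} \approx 1305.3$)
$C = \frac{490}{639607}$ ($C = \frac{1}{\frac{639607}{490}} = \frac{490}{639607} \approx 0.0007661$)
$- C = \left(-1\right) \frac{490}{639607} = - \frac{490}{639607}$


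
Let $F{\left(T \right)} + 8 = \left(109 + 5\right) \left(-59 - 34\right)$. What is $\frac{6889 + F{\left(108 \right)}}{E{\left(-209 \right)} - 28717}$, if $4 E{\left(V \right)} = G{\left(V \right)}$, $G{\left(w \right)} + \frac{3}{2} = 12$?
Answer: $\frac{29768}{229715} \approx 0.12959$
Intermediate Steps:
$G{\left(w \right)} = \frac{21}{2}$ ($G{\left(w \right)} = - \frac{3}{2} + 12 = \frac{21}{2}$)
$F{\left(T \right)} = -10610$ ($F{\left(T \right)} = -8 + \left(109 + 5\right) \left(-59 - 34\right) = -8 + 114 \left(-93\right) = -8 - 10602 = -10610$)
$E{\left(V \right)} = \frac{21}{8}$ ($E{\left(V \right)} = \frac{1}{4} \cdot \frac{21}{2} = \frac{21}{8}$)
$\frac{6889 + F{\left(108 \right)}}{E{\left(-209 \right)} - 28717} = \frac{6889 - 10610}{\frac{21}{8} - 28717} = - \frac{3721}{- \frac{229715}{8}} = \left(-3721\right) \left(- \frac{8}{229715}\right) = \frac{29768}{229715}$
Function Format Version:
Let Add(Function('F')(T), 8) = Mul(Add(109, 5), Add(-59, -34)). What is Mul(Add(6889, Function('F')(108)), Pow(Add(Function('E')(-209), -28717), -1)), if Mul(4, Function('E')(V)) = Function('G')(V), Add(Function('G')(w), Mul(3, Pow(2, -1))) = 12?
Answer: Rational(29768, 229715) ≈ 0.12959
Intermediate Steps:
Function('G')(w) = Rational(21, 2) (Function('G')(w) = Add(Rational(-3, 2), 12) = Rational(21, 2))
Function('F')(T) = -10610 (Function('F')(T) = Add(-8, Mul(Add(109, 5), Add(-59, -34))) = Add(-8, Mul(114, -93)) = Add(-8, -10602) = -10610)
Function('E')(V) = Rational(21, 8) (Function('E')(V) = Mul(Rational(1, 4), Rational(21, 2)) = Rational(21, 8))
Mul(Add(6889, Function('F')(108)), Pow(Add(Function('E')(-209), -28717), -1)) = Mul(Add(6889, -10610), Pow(Add(Rational(21, 8), -28717), -1)) = Mul(-3721, Pow(Rational(-229715, 8), -1)) = Mul(-3721, Rational(-8, 229715)) = Rational(29768, 229715)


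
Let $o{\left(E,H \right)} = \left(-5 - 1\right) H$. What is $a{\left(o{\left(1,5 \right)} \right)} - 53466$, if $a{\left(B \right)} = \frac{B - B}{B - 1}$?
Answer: $-53466$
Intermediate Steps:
$o{\left(E,H \right)} = - 6 H$
$a{\left(B \right)} = 0$ ($a{\left(B \right)} = \frac{0}{-1 + B} = 0$)
$a{\left(o{\left(1,5 \right)} \right)} - 53466 = 0 - 53466 = -53466$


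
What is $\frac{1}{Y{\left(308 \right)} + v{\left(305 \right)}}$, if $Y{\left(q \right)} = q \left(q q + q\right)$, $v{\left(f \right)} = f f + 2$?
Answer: $\frac{1}{29406003} \approx 3.4007 \cdot 10^{-8}$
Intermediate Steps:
$v{\left(f \right)} = 2 + f^{2}$ ($v{\left(f \right)} = f^{2} + 2 = 2 + f^{2}$)
$Y{\left(q \right)} = q \left(q + q^{2}\right)$ ($Y{\left(q \right)} = q \left(q^{2} + q\right) = q \left(q + q^{2}\right)$)
$\frac{1}{Y{\left(308 \right)} + v{\left(305 \right)}} = \frac{1}{308^{2} \left(1 + 308\right) + \left(2 + 305^{2}\right)} = \frac{1}{94864 \cdot 309 + \left(2 + 93025\right)} = \frac{1}{29312976 + 93027} = \frac{1}{29406003}$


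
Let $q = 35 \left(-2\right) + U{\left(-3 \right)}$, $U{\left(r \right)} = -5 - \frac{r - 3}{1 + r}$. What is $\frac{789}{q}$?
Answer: $- \frac{263}{26} \approx -10.115$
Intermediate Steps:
$U{\left(r \right)} = -5 - \frac{-3 + r}{1 + r}$
$q = -78$ ($q = 35 \left(-2\right) + \frac{2 \left(-1 - -9\right)}{1 - 3} = -70 + \frac{2 \left(-1 + 9\right)}{-2} = -70 + 2 \left(- \frac{1}{2}\right) 8 = -70 - 8 = -78$)
$\frac{789}{q} = \frac{789}{-78} = 789 \left(- \frac{1}{78}\right) = - \frac{263}{26}$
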